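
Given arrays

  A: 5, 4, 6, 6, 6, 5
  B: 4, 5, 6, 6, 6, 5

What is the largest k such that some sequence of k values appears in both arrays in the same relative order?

Let dp[i][j] be the LCS length of the first i values of A and the first j values of B. dp[i][j] = dp[i-1][j-1]+1 when the i-th and j-th values match, else max(dp[i-1][j], dp[i][j-1]).
    ·  4  5  6  6  6  5
 ·  0  0  0  0  0  0  0
 5  0  0  1  1  1  1  1
 4  0  1  1  1  1  1  1
 6  0  1  1  2  2  2  2
 6  0  1  1  2  3  3  3
 6  0  1  1  2  3  4  4
 5  0  1  2  2  3  4  5
dp[6][6] = 5. One LCS (by backtracking along matches): 5, 6, 6, 6, 5.

5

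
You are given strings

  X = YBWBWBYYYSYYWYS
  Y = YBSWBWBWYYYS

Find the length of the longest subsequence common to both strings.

Match Y (X #1, Y #1); then B (X #2, Y #2); then W (X #3, Y #4); then B (X #4, Y #5); then W (X #5, Y #6); then B (X #6, Y #7); then Y (X #11, Y #9); then Y (X #12, Y #10); then Y (X #14, Y #11); then S (X #15, Y #12) — 10 characters in the same relative order in both. The LCS DP gives dp[15][12] = 10, so this is optimal.

10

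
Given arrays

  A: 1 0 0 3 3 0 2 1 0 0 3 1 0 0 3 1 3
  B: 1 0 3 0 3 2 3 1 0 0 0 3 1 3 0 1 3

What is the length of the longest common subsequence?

13

Pick 1 [1,1] → 0 [2,2] → 0 [3,4] → 3 [4,5] → 3 [5,7] → 0 [6,9] → 0 [9,10] → 0 [10,11] → 3 [11,12] → 1 [12,13] → 0 [14,15] → 1 [16,16] → 3 [17,17]; all 13 values appear in both, in order, and the DP table's final entry dp[17][17] is also 13, so no common subsequence is longer.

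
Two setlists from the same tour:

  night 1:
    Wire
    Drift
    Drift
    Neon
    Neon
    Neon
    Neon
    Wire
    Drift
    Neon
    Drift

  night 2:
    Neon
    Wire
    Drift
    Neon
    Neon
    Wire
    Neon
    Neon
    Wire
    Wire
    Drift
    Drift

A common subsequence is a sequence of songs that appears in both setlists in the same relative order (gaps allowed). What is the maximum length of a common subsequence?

9

Taking Wire at night 1[1]=night 2[2]; then Drift at night 1[3]=night 2[3]; then Neon at night 1[4]=night 2[4]; then Neon at night 1[5]=night 2[5]; then Neon at night 1[6]=night 2[7]; then Neon at night 1[7]=night 2[8]; then Wire at night 1[8]=night 2[10]; then Drift at night 1[9]=night 2[11]; then Drift at night 1[11]=night 2[12] gives a common subsequence of length 9. Since dp[11][12] = 9, nothing longer is possible.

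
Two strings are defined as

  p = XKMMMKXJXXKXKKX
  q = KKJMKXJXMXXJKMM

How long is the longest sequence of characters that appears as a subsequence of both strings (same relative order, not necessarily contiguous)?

9

Pick K (p #2, q #2), then M (p #5, q #4), then K (p #6, q #5), then X (p #7, q #6), then J (p #8, q #7), then X (p #9, q #8), then X (p #10, q #10), then X (p #12, q #11), then K (p #13, q #13); all 9 characters appear in both, in order. The LCS DP gives dp[15][15] = 9, so this is optimal.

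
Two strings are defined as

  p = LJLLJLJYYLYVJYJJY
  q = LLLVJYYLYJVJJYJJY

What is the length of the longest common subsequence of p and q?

14

One common subsequence of length 14: L at p[1]=q[1]; then L at p[3]=q[2]; then L at p[4]=q[3]; then J at p[7]=q[5]; then Y at p[8]=q[6]; then Y at p[9]=q[7]; then L at p[10]=q[8]; then Y at p[11]=q[9]; then V at p[12]=q[11]; then J at p[13]=q[13]; then Y at p[14]=q[14]; then J at p[15]=q[15]; then J at p[16]=q[16]; then Y at p[17]=q[17]. The LCS DP gives dp[17][17] = 14, so this is optimal.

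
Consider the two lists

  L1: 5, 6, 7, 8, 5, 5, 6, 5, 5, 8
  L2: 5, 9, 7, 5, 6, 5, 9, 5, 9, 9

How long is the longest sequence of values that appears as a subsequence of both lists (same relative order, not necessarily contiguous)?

6

One common subsequence of length 6: 5 [1,1], then 7 [3,3], then 5 [6,4], then 6 [7,5], then 5 [8,6], then 5 [9,8]. Since dp[10][10] = 6, nothing longer is possible.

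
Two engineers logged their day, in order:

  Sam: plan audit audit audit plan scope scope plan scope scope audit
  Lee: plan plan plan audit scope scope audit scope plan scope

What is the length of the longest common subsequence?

Match plan [1,3]; then audit [2,4]; then audit [4,7]; then scope [7,8]; then plan [8,9]; then scope [10,10] — 6 tasks in the same relative order in both, and the DP table's final entry dp[11][10] is also 6, so no common subsequence is longer.

6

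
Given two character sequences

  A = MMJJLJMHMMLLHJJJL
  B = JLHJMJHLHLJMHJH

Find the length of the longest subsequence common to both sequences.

9

One common subsequence of length 9: J at A[4]=B[1]; then L at A[5]=B[2]; then J at A[6]=B[4]; then M at A[7]=B[5]; then H at A[8]=B[7]; then L at A[11]=B[8]; then L at A[12]=B[10]; then H at A[13]=B[13]; then J at A[14]=B[14], and the DP table's final entry dp[17][15] is also 9, so no common subsequence is longer.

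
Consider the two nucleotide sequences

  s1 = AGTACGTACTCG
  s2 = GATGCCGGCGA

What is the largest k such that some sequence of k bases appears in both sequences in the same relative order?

Let dp[i][j] be the LCS length of the first i bases of s1 and the first j bases of s2. dp[i][j] = dp[i-1][j-1]+1 when the i-th and j-th bases match, else max(dp[i-1][j], dp[i][j-1]).
    ·  G  A  T  G  C  C  G  G  C  G  A
 ·  0  0  0  0  0  0  0  0  0  0  0  0
 A  0  0  1  1  1  1  1  1  1  1  1  1
 G  0  1  1  1  2  2  2  2  2  2  2  2
 T  0  1  1  2  2  2  2  2  2  2  2  2
 A  0  1  2  2  2  2  2  2  2  2  2  3
 C  0  1  2  2  2  3  3  3  3  3  3  3
 G  0  1  2  2  3  3  3  4  4  4  4  4
 T  0  1  2  3  3  3  3  4  4  4  4  4
 A  0  1  2  3  3  3  3  4  4  4  4  5
 C  0  1  2  3  3  4  4  4  4  5  5  5
 T  0  1  2  3  3  4  4  4  4  5  5  5
 C  0  1  2  3  3  4  5  5  5  5  5  5
 G  0  1  2  3  4  4  5  6  6  6  6  6
dp[12][11] = 6. One LCS (by backtracking along matches): AGCGCG.

6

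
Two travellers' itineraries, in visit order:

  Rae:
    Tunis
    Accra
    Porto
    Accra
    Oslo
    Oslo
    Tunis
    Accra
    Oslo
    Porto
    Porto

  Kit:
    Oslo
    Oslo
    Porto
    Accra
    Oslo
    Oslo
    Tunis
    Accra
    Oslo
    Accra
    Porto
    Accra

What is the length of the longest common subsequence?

One common subsequence of length 8: Porto (Rae #3, Kit #3), then Accra (Rae #4, Kit #4), then Oslo (Rae #5, Kit #5), then Oslo (Rae #6, Kit #6), then Tunis (Rae #7, Kit #7), then Accra (Rae #8, Kit #8), then Oslo (Rae #9, Kit #9), then Porto (Rae #10, Kit #11). dp[11][12] = 8 confirms this is the maximum.

8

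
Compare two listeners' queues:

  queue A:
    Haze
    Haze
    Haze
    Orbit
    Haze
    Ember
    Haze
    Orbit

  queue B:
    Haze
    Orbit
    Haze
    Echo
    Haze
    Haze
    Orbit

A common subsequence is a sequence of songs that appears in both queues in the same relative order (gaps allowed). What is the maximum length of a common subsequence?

5

Taking Haze [1,1] → Haze [2,3] → Haze [5,5] → Haze [7,6] → Orbit [8,7] gives a common subsequence of length 5. Since dp[8][7] = 5, nothing longer is possible.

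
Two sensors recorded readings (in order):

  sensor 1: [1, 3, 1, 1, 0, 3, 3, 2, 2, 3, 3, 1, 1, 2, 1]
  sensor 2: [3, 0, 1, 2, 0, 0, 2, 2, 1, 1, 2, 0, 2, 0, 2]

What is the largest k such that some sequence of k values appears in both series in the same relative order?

Match 3 at sensor 1[2]=sensor 2[1], 1 at sensor 1[3]=sensor 2[3], 0 at sensor 1[5]=sensor 2[6], 2 at sensor 1[8]=sensor 2[7], 2 at sensor 1[9]=sensor 2[8], 1 at sensor 1[12]=sensor 2[9], 1 at sensor 1[13]=sensor 2[10], 2 at sensor 1[14]=sensor 2[15] — 8 values in the same relative order in both. Since dp[15][15] = 8, nothing longer is possible.

8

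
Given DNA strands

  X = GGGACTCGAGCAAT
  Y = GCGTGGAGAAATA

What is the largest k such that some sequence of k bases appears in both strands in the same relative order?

Taking G (X #1, Y #3); then G (X #2, Y #5); then G (X #3, Y #6); then A (X #4, Y #7); then G (X #8, Y #8); then A (X #9, Y #9); then A (X #12, Y #10); then A (X #13, Y #11); then T (X #14, Y #12) gives a common subsequence of length 9. Since dp[14][13] = 9, nothing longer is possible.

9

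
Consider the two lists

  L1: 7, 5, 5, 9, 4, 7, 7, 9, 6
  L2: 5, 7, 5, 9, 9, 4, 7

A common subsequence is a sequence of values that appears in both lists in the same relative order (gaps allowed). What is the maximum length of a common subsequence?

Taking 7 (L1 #1, L2 #2) → 5 (L1 #2, L2 #3) → 9 (L1 #4, L2 #5) → 4 (L1 #5, L2 #6) → 7 (L1 #7, L2 #7) gives a common subsequence of length 5. The LCS DP gives dp[9][7] = 5, so this is optimal.

5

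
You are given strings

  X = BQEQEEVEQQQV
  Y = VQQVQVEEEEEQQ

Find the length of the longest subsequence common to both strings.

Match Q at X[2]=Y[5], then E at X[3]=Y[8], then E at X[5]=Y[9], then E at X[6]=Y[10], then E at X[8]=Y[11], then Q at X[10]=Y[12], then Q at X[11]=Y[13] — 7 characters in the same relative order in both. Since dp[12][13] = 7, nothing longer is possible.

7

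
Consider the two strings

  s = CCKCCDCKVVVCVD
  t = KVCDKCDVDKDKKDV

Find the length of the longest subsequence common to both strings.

7

Taking K (s #3, t #1), then C (s #5, t #3), then D (s #6, t #4), then K (s #8, t #5), then C (s #12, t #6), then V (s #13, t #8), then D (s #14, t #14) gives a common subsequence of length 7. The LCS DP gives dp[14][15] = 7, so this is optimal.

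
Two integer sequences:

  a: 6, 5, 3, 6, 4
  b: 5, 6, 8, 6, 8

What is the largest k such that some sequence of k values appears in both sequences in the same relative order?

2

Let dp[i][j] be the LCS length of the first i values of a and the first j values of b. dp[i][j] = dp[i-1][j-1]+1 when the i-th and j-th values match, else max(dp[i-1][j], dp[i][j-1]).
    ·  5  6  8  6  8
 ·  0  0  0  0  0  0
 6  0  0  1  1  1  1
 5  0  1  1  1  1  1
 3  0  1  1  1  1  1
 6  0  1  2  2  2  2
 4  0  1  2  2  2  2
dp[5][5] = 2. One LCS (by backtracking along matches): 6, 6.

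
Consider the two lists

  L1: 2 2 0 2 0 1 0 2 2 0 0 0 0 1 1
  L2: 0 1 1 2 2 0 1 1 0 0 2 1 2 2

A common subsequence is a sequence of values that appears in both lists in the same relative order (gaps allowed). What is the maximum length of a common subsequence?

Taking 0 (L1 #3, L2 #1), 1 (L1 #6, L2 #3), 2 (L1 #8, L2 #4), 2 (L1 #9, L2 #5), 0 (L1 #10, L2 #6), 0 (L1 #11, L2 #9), 0 (L1 #12, L2 #10), 1 (L1 #14, L2 #12) gives a common subsequence of length 8. The LCS DP gives dp[15][14] = 8, so this is optimal.

8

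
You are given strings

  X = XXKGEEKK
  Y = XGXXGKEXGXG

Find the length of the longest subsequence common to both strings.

4

Taking X at X[1]=Y[3]; then X at X[2]=Y[4]; then K at X[3]=Y[6]; then G at X[4]=Y[11] gives a common subsequence of length 4, and the DP table's final entry dp[8][11] is also 4, so no common subsequence is longer.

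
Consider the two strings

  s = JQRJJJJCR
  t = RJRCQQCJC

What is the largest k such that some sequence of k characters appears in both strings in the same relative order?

Let dp[i][j] be the LCS length of the first i characters of s and the first j characters of t. dp[i][j] = dp[i-1][j-1]+1 when the i-th and j-th characters match, else max(dp[i-1][j], dp[i][j-1]).
    ·  R  J  R  C  Q  Q  C  J  C
 ·  0  0  0  0  0  0  0  0  0  0
 J  0  0  1  1  1  1  1  1  1  1
 Q  0  0  1  1  1  2  2  2  2  2
 R  0  1  1  2  2  2  2  2  2  2
 J  0  1  2  2  2  2  2  2  3  3
 J  0  1  2  2  2  2  2  2  3  3
 J  0  1  2  2  2  2  2  2  3  3
 J  0  1  2  2  2  2  2  2  3  3
 C  0  1  2  2  3  3  3  3  3  4
 R  0  1  2  3  3  3  3  3  3  4
dp[9][9] = 4. One LCS (by backtracking along matches): JQJC.

4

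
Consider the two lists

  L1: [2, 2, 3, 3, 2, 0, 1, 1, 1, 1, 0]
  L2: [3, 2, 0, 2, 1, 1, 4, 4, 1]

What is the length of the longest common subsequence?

One common subsequence of length 6: 3 (L1 #4, L2 #1), then 2 (L1 #5, L2 #2), then 0 (L1 #6, L2 #3), then 1 (L1 #7, L2 #5), then 1 (L1 #8, L2 #6), then 1 (L1 #10, L2 #9). Since dp[11][9] = 6, nothing longer is possible.

6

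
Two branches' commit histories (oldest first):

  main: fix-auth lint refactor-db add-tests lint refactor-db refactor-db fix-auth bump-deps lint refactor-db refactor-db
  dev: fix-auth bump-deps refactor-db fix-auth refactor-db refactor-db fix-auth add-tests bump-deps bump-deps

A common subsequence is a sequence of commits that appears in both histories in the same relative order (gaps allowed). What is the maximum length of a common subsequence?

One common subsequence of length 6: fix-auth [1,1], then refactor-db [3,3], then refactor-db [6,5], then refactor-db [7,6], then fix-auth [8,7], then bump-deps [9,10]. The LCS DP gives dp[12][10] = 6, so this is optimal.

6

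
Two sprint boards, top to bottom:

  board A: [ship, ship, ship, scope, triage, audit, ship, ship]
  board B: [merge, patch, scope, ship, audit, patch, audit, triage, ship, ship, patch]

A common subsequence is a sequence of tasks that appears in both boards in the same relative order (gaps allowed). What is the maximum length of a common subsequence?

Taking ship [1,4] → triage [5,8] → ship [7,9] → ship [8,10] gives a common subsequence of length 4. Since dp[8][11] = 4, nothing longer is possible.

4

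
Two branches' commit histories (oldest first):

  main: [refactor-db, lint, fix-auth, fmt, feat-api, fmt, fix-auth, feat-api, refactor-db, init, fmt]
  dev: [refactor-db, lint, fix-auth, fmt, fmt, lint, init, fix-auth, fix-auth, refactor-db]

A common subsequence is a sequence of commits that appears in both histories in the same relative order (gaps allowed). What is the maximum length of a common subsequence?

Pick refactor-db at main[1]=dev[1], lint at main[2]=dev[2], fix-auth at main[3]=dev[3], fmt at main[4]=dev[4], fmt at main[6]=dev[5], fix-auth at main[7]=dev[9], refactor-db at main[9]=dev[10]; all 7 commits appear in both, in order. The LCS DP gives dp[11][10] = 7, so this is optimal.

7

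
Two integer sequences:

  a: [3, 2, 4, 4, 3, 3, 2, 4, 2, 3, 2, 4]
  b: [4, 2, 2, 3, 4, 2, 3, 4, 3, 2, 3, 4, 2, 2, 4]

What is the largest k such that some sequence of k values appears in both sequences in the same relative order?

Taking 3 at a[1]=b[4], then 2 at a[2]=b[6], then 4 at a[4]=b[8], then 3 at a[5]=b[9], then 3 at a[6]=b[11], then 4 at a[8]=b[12], then 2 at a[9]=b[13], then 2 at a[11]=b[14], then 4 at a[12]=b[15] gives a common subsequence of length 9, and the DP table's final entry dp[12][15] is also 9, so no common subsequence is longer.

9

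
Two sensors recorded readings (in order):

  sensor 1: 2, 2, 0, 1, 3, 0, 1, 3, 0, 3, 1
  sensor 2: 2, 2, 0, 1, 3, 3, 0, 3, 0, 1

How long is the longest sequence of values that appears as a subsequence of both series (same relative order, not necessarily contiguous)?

9

Match 2 at sensor 1[1]=sensor 2[1], 2 at sensor 1[2]=sensor 2[2], 0 at sensor 1[3]=sensor 2[3], 1 at sensor 1[4]=sensor 2[4], 3 at sensor 1[5]=sensor 2[6], 0 at sensor 1[6]=sensor 2[7], 3 at sensor 1[8]=sensor 2[8], 0 at sensor 1[9]=sensor 2[9], 1 at sensor 1[11]=sensor 2[10] — 9 values in the same relative order in both. Since dp[11][10] = 9, nothing longer is possible.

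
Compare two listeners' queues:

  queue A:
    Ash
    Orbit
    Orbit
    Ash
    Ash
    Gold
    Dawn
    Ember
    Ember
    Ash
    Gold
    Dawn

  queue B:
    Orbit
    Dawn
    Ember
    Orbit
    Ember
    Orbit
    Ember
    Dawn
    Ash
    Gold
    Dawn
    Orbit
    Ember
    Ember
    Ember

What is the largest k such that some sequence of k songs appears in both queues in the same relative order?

Taking Orbit (queue A #2, queue B #4), then Orbit (queue A #3, queue B #6), then Ash (queue A #5, queue B #9), then Gold (queue A #6, queue B #10), then Dawn (queue A #7, queue B #11), then Ember (queue A #8, queue B #14), then Ember (queue A #9, queue B #15) gives a common subsequence of length 7, and the DP table's final entry dp[12][15] is also 7, so no common subsequence is longer.

7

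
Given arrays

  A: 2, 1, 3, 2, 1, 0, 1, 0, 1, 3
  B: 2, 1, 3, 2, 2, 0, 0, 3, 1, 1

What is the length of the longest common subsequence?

7

Match 2 (A #1, B #1), 1 (A #2, B #2), 3 (A #3, B #3), 2 (A #4, B #5), 0 (A #6, B #7), 1 (A #7, B #9), 1 (A #9, B #10) — 7 values in the same relative order in both. dp[10][10] = 7 confirms this is the maximum.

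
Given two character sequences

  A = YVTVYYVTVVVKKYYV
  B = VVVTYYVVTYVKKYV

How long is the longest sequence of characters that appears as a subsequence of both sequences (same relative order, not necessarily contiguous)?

11

Match V (A #2, B #3); then T (A #3, B #4); then Y (A #5, B #5); then Y (A #6, B #6); then V (A #7, B #8); then T (A #8, B #9); then V (A #11, B #11); then K (A #12, B #12); then K (A #13, B #13); then Y (A #15, B #14); then V (A #16, B #15) — 11 characters in the same relative order in both. The LCS DP gives dp[16][15] = 11, so this is optimal.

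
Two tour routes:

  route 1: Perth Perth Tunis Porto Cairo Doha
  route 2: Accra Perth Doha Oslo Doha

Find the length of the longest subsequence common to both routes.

One common subsequence of length 2: Perth (route 1 #1, route 2 #2); then Doha (route 1 #6, route 2 #5). dp[6][5] = 2 confirms this is the maximum.

2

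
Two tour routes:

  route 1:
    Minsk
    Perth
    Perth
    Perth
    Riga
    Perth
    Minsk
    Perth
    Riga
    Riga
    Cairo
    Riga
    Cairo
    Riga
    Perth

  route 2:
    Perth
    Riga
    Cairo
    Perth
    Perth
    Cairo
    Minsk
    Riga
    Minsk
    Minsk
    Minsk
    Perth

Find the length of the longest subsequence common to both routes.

7

Pick Perth [4,1], Riga [5,2], Perth [6,4], Perth [8,5], Cairo [11,6], Riga [12,8], Perth [15,12]; all 7 stops appear in both, in order. Since dp[15][12] = 7, nothing longer is possible.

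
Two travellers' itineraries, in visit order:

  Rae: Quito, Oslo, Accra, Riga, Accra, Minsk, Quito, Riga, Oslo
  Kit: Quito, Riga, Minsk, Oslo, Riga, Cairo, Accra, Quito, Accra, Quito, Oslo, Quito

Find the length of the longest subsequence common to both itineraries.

6

Pick Quito at Rae[1]=Kit[1], then Oslo at Rae[2]=Kit[4], then Accra at Rae[3]=Kit[7], then Accra at Rae[5]=Kit[9], then Quito at Rae[7]=Kit[10], then Oslo at Rae[9]=Kit[11]; all 6 stops appear in both, in order. Since dp[9][12] = 6, nothing longer is possible.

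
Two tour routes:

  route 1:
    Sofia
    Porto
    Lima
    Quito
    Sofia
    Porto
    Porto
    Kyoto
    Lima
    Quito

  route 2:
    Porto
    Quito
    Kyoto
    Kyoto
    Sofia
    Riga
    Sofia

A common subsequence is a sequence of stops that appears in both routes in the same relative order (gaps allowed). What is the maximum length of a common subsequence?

3

Match Porto at route 1[2]=route 2[1], then Quito at route 1[4]=route 2[2], then Sofia at route 1[5]=route 2[7] — 3 stops in the same relative order in both. The LCS DP gives dp[10][7] = 3, so this is optimal.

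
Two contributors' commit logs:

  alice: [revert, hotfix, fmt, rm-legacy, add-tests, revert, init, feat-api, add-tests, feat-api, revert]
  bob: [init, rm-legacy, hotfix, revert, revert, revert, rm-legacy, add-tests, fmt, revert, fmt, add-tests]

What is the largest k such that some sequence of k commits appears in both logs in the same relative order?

Match revert at alice[1]=bob[6] → rm-legacy at alice[4]=bob[7] → add-tests at alice[5]=bob[8] → revert at alice[6]=bob[10] → add-tests at alice[9]=bob[12] — 5 commits in the same relative order in both. Since dp[11][12] = 5, nothing longer is possible.

5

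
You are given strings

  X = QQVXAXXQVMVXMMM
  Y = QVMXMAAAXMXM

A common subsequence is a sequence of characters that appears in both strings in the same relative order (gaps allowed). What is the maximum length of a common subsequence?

Match Q (X #2, Y #1) → V (X #3, Y #2) → X (X #4, Y #4) → A (X #5, Y #8) → X (X #7, Y #9) → M (X #10, Y #10) → X (X #12, Y #11) → M (X #15, Y #12) — 8 characters in the same relative order in both. Since dp[15][12] = 8, nothing longer is possible.

8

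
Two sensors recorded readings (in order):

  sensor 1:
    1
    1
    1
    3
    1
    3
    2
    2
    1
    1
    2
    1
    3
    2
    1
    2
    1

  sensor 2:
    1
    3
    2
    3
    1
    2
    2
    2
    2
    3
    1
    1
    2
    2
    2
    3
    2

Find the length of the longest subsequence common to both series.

Pick 1 (sensor 1 #1, sensor 2 #1), 3 (sensor 1 #4, sensor 2 #4), 1 (sensor 1 #5, sensor 2 #5), 2 (sensor 1 #7, sensor 2 #8), 2 (sensor 1 #8, sensor 2 #9), 1 (sensor 1 #9, sensor 2 #11), 1 (sensor 1 #10, sensor 2 #12), 2 (sensor 1 #11, sensor 2 #15), 3 (sensor 1 #13, sensor 2 #16), 2 (sensor 1 #16, sensor 2 #17); all 10 values appear in both, in order, and the DP table's final entry dp[17][17] is also 10, so no common subsequence is longer.

10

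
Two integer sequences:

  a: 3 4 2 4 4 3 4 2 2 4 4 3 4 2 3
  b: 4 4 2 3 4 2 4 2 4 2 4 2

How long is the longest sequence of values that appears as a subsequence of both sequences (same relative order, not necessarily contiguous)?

9

Pick 4 [2,2] → 2 [3,3] → 3 [6,4] → 4 [7,5] → 2 [8,6] → 2 [9,8] → 4 [10,9] → 4 [13,11] → 2 [14,12]; all 9 values appear in both, in order. dp[15][12] = 9 confirms this is the maximum.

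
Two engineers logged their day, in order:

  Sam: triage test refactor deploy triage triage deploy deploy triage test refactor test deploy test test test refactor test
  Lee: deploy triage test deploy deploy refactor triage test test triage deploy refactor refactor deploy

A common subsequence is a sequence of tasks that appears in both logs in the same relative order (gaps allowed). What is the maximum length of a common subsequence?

9

One common subsequence of length 9: triage [1,2], then test [2,3], then deploy [4,4], then deploy [7,5], then triage [9,7], then test [10,8], then test [12,9], then deploy [13,11], then refactor [17,13], and the DP table's final entry dp[18][14] is also 9, so no common subsequence is longer.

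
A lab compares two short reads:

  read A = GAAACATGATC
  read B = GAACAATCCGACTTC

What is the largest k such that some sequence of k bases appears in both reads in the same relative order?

One common subsequence of length 10: G [1,1]; then A [2,2]; then A [3,3]; then A [4,5]; then A [6,6]; then T [7,7]; then G [8,10]; then A [9,11]; then T [10,14]; then C [11,15]. Since dp[11][15] = 10, nothing longer is possible.

10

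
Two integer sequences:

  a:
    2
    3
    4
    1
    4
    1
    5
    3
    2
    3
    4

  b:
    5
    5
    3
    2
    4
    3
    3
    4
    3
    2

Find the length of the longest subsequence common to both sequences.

Let dp[i][j] be the LCS length of the first i values of a and the first j values of b. dp[i][j] = dp[i-1][j-1]+1 when the i-th and j-th values match, else max(dp[i-1][j], dp[i][j-1]).
    ·  5  5  3  2  4  3  3  4  3  2
 ·  0  0  0  0  0  0  0  0  0  0  0
 2  0  0  0  0  1  1  1  1  1  1  1
 3  0  0  0  1  1  1  2  2  2  2  2
 4  0  0  0  1  1  2  2  2  3  3  3
 1  0  0  0  1  1  2  2  2  3  3  3
 4  0  0  0  1  1  2  2  2  3  3  3
 1  0  0  0  1  1  2  2  2  3  3  3
 5  0  1  1  1  1  2  2  2  3  3  3
 3  0  1  1  2  2  2  3  3  3  4  4
 2  0  1  1  2  3  3  3  3  3  4  5
 3  0  1  1  2  3  3  4  4  4  4  5
 4  0  1  1  2  3  4  4  4  5  5  5
dp[11][10] = 5. One LCS (by backtracking along matches): 2, 3, 4, 3, 2.

5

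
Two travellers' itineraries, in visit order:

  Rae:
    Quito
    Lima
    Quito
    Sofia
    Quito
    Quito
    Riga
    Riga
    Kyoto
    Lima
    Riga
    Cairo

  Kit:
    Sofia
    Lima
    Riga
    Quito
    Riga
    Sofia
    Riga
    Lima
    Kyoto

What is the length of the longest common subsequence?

Match Lima [2,2] → Quito [3,4] → Sofia [4,6] → Riga [7,7] → Kyoto [9,9] — 5 stops in the same relative order in both, and the DP table's final entry dp[12][9] is also 5, so no common subsequence is longer.

5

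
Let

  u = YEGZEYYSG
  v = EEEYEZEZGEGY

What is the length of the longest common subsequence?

Match Y [1,4], then E [2,7], then G [3,9], then E [5,10], then Y [7,12] — 5 characters in the same relative order in both. dp[9][12] = 5 confirms this is the maximum.

5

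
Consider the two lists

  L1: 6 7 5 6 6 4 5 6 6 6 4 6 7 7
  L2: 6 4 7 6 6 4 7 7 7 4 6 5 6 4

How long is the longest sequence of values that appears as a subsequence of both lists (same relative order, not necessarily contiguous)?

8

Pick 6 [1,1] → 7 [2,3] → 6 [4,4] → 6 [5,5] → 4 [6,10] → 5 [7,12] → 6 [10,13] → 4 [11,14]; all 8 values appear in both, in order. dp[14][14] = 8 confirms this is the maximum.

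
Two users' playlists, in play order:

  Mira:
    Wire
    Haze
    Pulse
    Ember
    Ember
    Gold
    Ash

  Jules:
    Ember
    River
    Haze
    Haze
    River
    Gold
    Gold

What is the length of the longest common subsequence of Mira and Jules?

2

One common subsequence of length 2: Haze at Mira[2]=Jules[4], then Gold at Mira[6]=Jules[7]. The LCS DP gives dp[7][7] = 2, so this is optimal.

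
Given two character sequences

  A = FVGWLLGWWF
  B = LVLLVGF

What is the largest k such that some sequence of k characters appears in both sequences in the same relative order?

Pick V (A #2, B #2) → L (A #5, B #3) → L (A #6, B #4) → G (A #7, B #6) → F (A #10, B #7); all 5 characters appear in both, in order, and the DP table's final entry dp[10][7] is also 5, so no common subsequence is longer.

5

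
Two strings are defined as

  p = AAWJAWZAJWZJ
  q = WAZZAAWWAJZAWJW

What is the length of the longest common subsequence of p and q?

8

Taking A [1,5] → A [2,6] → W [3,8] → J [4,10] → A [5,12] → W [6,13] → J [9,14] → W [10,15] gives a common subsequence of length 8. The LCS DP gives dp[12][15] = 8, so this is optimal.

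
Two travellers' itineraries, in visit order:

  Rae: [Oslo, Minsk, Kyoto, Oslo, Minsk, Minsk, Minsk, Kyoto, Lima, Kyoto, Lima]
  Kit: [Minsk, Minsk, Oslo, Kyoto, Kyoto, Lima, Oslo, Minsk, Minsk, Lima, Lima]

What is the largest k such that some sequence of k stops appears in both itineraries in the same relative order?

Match Oslo at Rae[1]=Kit[3]; then Kyoto at Rae[3]=Kit[5]; then Oslo at Rae[4]=Kit[7]; then Minsk at Rae[6]=Kit[8]; then Minsk at Rae[7]=Kit[9]; then Lima at Rae[9]=Kit[10]; then Lima at Rae[11]=Kit[11] — 7 stops in the same relative order in both. Since dp[11][11] = 7, nothing longer is possible.

7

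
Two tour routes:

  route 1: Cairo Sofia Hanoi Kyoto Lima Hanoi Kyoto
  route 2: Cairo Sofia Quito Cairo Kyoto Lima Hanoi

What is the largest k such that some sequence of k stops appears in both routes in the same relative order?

One common subsequence of length 5: Cairo at route 1[1]=route 2[1], Sofia at route 1[2]=route 2[2], Kyoto at route 1[4]=route 2[5], Lima at route 1[5]=route 2[6], Hanoi at route 1[6]=route 2[7]. dp[7][7] = 5 confirms this is the maximum.

5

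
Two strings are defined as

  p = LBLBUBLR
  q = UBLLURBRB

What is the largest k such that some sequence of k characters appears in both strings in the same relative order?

Pick L [1,3], then L [3,4], then U [5,5], then B [6,7], then R [8,8]; all 5 characters appear in both, in order, and the DP table's final entry dp[8][9] is also 5, so no common subsequence is longer.

5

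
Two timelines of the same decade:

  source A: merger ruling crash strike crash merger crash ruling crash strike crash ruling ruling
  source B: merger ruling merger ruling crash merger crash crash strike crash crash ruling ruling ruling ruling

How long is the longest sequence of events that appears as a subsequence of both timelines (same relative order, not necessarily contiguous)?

10

Pick merger (source A #1, source B #3); then ruling (source A #2, source B #4); then crash (source A #5, source B #5); then merger (source A #6, source B #6); then crash (source A #7, source B #7); then crash (source A #9, source B #8); then strike (source A #10, source B #9); then crash (source A #11, source B #11); then ruling (source A #12, source B #14); then ruling (source A #13, source B #15); all 10 events appear in both, in order. Since dp[13][15] = 10, nothing longer is possible.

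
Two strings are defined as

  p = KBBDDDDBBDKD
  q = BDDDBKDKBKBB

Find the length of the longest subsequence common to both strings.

7

Match B (p #3, q #1) → D (p #4, q #2) → D (p #5, q #3) → D (p #6, q #4) → D (p #7, q #7) → B (p #8, q #11) → B (p #9, q #12) — 7 characters in the same relative order in both. dp[12][12] = 7 confirms this is the maximum.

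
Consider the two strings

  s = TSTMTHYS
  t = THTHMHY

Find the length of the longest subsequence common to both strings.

One common subsequence of length 5: T [1,1], T [3,3], M [4,5], H [6,6], Y [7,7]. Since dp[8][7] = 5, nothing longer is possible.

5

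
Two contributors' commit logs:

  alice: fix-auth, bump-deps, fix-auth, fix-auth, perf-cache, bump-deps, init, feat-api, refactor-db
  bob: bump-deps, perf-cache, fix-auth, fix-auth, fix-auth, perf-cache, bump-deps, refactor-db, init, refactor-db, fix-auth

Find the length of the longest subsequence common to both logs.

7

Taking fix-auth (alice #1, bob #3), then fix-auth (alice #3, bob #4), then fix-auth (alice #4, bob #5), then perf-cache (alice #5, bob #6), then bump-deps (alice #6, bob #7), then init (alice #7, bob #9), then refactor-db (alice #9, bob #10) gives a common subsequence of length 7. The LCS DP gives dp[9][11] = 7, so this is optimal.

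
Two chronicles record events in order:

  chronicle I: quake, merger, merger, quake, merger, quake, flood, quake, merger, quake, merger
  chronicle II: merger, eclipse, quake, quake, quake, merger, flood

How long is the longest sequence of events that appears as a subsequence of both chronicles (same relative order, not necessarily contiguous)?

Match merger at chronicle I[2]=chronicle II[1]; then quake at chronicle I[4]=chronicle II[3]; then quake at chronicle I[6]=chronicle II[4]; then quake at chronicle I[8]=chronicle II[5]; then merger at chronicle I[9]=chronicle II[6] — 5 events in the same relative order in both. The LCS DP gives dp[11][7] = 5, so this is optimal.

5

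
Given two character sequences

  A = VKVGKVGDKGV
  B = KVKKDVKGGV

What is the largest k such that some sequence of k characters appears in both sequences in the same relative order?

7

Taking V (A #1, B #2) → K (A #2, B #4) → V (A #3, B #6) → K (A #5, B #7) → G (A #7, B #8) → G (A #10, B #9) → V (A #11, B #10) gives a common subsequence of length 7. The LCS DP gives dp[11][10] = 7, so this is optimal.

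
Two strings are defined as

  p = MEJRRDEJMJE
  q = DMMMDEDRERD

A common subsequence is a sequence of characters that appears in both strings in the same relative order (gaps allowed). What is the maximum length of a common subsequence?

5

Let dp[i][j] be the LCS length of the first i characters of p and the first j characters of q. dp[i][j] = dp[i-1][j-1]+1 when the i-th and j-th characters match, else max(dp[i-1][j], dp[i][j-1]).
    ·  D  M  M  M  D  E  D  R  E  R  D
 ·  0  0  0  0  0  0  0  0  0  0  0  0
 M  0  0  1  1  1  1  1  1  1  1  1  1
 E  0  0  1  1  1  1  2  2  2  2  2  2
 J  0  0  1  1  1  1  2  2  2  2  2  2
 R  0  0  1  1  1  1  2  2  3  3  3  3
 R  0  0  1  1  1  1  2  2  3  3  4  4
 D  0  1  1  1  1  2  2  3  3  3  4  5
 E  0  1  1  1  1  2  3  3  3  4  4  5
 J  0  1  1  1  1  2  3  3  3  4  4  5
 M  0  1  2  2  2  2  3  3  3  4  4  5
 J  0  1  2  2  2  2  3  3  3  4  4  5
 E  0  1  2  2  2  2  3  3  3  4  4  5
dp[11][11] = 5. One LCS (by backtracking along matches): MERRD.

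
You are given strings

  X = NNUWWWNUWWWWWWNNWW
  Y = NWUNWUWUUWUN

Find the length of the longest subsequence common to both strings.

One common subsequence of length 7: N (X #1, Y #1), N (X #2, Y #4), U (X #3, Y #6), W (X #4, Y #7), W (X #6, Y #10), U (X #8, Y #11), N (X #16, Y #12), and the DP table's final entry dp[18][12] is also 7, so no common subsequence is longer.

7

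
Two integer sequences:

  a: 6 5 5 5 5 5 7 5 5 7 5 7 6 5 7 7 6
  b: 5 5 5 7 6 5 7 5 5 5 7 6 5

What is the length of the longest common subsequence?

11

One common subsequence of length 11: 5 (a #2, b #1), 5 (a #3, b #2), 5 (a #4, b #3), 5 (a #6, b #6), 7 (a #7, b #7), 5 (a #8, b #8), 5 (a #9, b #9), 5 (a #11, b #10), 7 (a #12, b #11), 6 (a #13, b #12), 5 (a #14, b #13). Since dp[17][13] = 11, nothing longer is possible.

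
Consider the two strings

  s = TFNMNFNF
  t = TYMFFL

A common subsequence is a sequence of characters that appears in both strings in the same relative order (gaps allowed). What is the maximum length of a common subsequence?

4

Taking T [1,1]; then M [4,3]; then F [6,4]; then F [8,5] gives a common subsequence of length 4, and the DP table's final entry dp[8][6] is also 4, so no common subsequence is longer.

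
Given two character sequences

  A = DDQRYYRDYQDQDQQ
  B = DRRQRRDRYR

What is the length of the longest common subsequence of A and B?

6

Taking D [1,1]; then Q [3,4]; then R [4,5]; then R [7,6]; then D [8,7]; then Y [9,9] gives a common subsequence of length 6. The LCS DP gives dp[15][10] = 6, so this is optimal.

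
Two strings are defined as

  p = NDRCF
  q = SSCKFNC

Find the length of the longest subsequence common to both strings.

2

Let dp[i][j] be the LCS length of the first i characters of p and the first j characters of q. dp[i][j] = dp[i-1][j-1]+1 when the i-th and j-th characters match, else max(dp[i-1][j], dp[i][j-1]).
    ·  S  S  C  K  F  N  C
 ·  0  0  0  0  0  0  0  0
 N  0  0  0  0  0  0  1  1
 D  0  0  0  0  0  0  1  1
 R  0  0  0  0  0  0  1  1
 C  0  0  0  1  1  1  1  2
 F  0  0  0  1  1  2  2  2
dp[5][7] = 2. One LCS (by backtracking along matches): NC.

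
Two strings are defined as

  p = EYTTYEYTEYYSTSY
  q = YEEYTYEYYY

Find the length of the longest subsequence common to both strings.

8

Let dp[i][j] be the LCS length of the first i characters of p and the first j characters of q. dp[i][j] = dp[i-1][j-1]+1 when the i-th and j-th characters match, else max(dp[i-1][j], dp[i][j-1]).
    ·  Y  E  E  Y  T  Y  E  Y  Y  Y
 ·  0  0  0  0  0  0  0  0  0  0  0
 E  0  0  1  1  1  1  1  1  1  1  1
 Y  0  1  1  1  2  2  2  2  2  2  2
 T  0  1  1  1  2  3  3  3  3  3  3
 T  0  1  1  1  2  3  3  3  3  3  3
 Y  0  1  1  1  2  3  4  4  4  4  4
 E  0  1  2  2  2  3  4  5  5  5  5
 Y  0  1  2  2  3  3  4  5  6  6  6
 T  0  1  2  2  3  4  4  5  6  6  6
 E  0  1  2  3  3  4  4  5  6  6  6
 Y  0  1  2  3  4  4  5  5  6  7  7
 Y  0  1  2  3  4  4  5  5  6  7  8
 S  0  1  2  3  4  4  5  5  6  7  8
 T  0  1  2  3  4  5  5  5  6  7  8
 S  0  1  2  3  4  5  5  5  6  7  8
 Y  0  1  2  3  4  5  6  6  6  7  8
dp[15][10] = 8. One LCS (by backtracking along matches): EYTYEYYY.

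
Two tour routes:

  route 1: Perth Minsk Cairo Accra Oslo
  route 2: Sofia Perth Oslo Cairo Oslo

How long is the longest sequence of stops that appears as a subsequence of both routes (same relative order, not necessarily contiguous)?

Taking Perth (route 1 #1, route 2 #2) → Cairo (route 1 #3, route 2 #4) → Oslo (route 1 #5, route 2 #5) gives a common subsequence of length 3, and the DP table's final entry dp[5][5] is also 3, so no common subsequence is longer.

3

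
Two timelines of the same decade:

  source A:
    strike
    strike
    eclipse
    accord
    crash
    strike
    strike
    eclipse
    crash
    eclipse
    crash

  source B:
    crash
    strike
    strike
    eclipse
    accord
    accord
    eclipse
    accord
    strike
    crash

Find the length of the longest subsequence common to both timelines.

6

Taking strike [1,2], then strike [2,3], then eclipse [3,7], then accord [4,8], then strike [7,9], then crash [11,10] gives a common subsequence of length 6. dp[11][10] = 6 confirms this is the maximum.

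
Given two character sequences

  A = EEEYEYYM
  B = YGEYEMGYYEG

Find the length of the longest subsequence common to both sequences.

Let dp[i][j] be the LCS length of the first i characters of A and the first j characters of B. dp[i][j] = dp[i-1][j-1]+1 when the i-th and j-th characters match, else max(dp[i-1][j], dp[i][j-1]).
    ·  Y  G  E  Y  E  M  G  Y  Y  E  G
 ·  0  0  0  0  0  0  0  0  0  0  0  0
 E  0  0  0  1  1  1  1  1  1  1  1  1
 E  0  0  0  1  1  2  2  2  2  2  2  2
 E  0  0  0  1  1  2  2  2  2  2  3  3
 Y  0  1  1  1  2  2  2  2  3  3  3  3
 E  0  1  1  2  2  3  3  3  3  3  4  4
 Y  0  1  1  2  3  3  3  3  4  4  4  4
 Y  0  1  1  2  3  3  3  3  4  5  5  5
 M  0  1  1  2  3  3  4  4  4  5  5  5
dp[8][11] = 5. One LCS (by backtracking along matches): EYEYY.

5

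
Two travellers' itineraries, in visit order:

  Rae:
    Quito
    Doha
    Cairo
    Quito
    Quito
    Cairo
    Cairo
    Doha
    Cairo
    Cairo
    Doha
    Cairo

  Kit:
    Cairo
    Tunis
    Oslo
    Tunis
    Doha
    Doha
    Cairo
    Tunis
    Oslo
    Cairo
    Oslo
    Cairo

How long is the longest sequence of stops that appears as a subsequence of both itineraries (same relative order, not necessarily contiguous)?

5

Match Doha at Rae[2]=Kit[5]; then Doha at Rae[8]=Kit[6]; then Cairo at Rae[9]=Kit[7]; then Cairo at Rae[10]=Kit[10]; then Cairo at Rae[12]=Kit[12] — 5 stops in the same relative order in both. Since dp[12][12] = 5, nothing longer is possible.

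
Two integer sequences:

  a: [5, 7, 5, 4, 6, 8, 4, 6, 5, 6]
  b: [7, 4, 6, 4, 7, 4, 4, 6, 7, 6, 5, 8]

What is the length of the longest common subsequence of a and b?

Let dp[i][j] be the LCS length of the first i values of a and the first j values of b. dp[i][j] = dp[i-1][j-1]+1 when the i-th and j-th values match, else max(dp[i-1][j], dp[i][j-1]).
    ·  7  4  6  4  7  4  4  6  7  6  5  8
 ·  0  0  0  0  0  0  0  0  0  0  0  0  0
 5  0  0  0  0  0  0  0  0  0  0  0  1  1
 7  0  1  1  1  1  1  1  1  1  1  1  1  1
 5  0  1  1  1  1  1  1  1  1  1  1  2  2
 4  0  1  2  2  2  2  2  2  2  2  2  2  2
 6  0  1  2  3  3  3  3  3  3  3  3  3  3
 8  0  1  2  3  3  3  3  3  3  3  3  3  4
 4  0  1  2  3  4  4  4  4  4  4  4  4  4
 6  0  1  2  3  4  4  4  4  5  5  5  5  5
 5  0  1  2  3  4  4  4  4  5  5  5  6  6
 6  0  1  2  3  4  4  4  4  5  5  6  6  6
dp[10][12] = 6. One LCS (by backtracking along matches): 7, 4, 6, 4, 6, 5.

6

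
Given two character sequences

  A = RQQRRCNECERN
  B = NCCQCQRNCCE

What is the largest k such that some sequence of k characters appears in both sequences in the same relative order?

6

Pick Q [2,4] → Q [3,6] → R [4,7] → C [6,9] → C [9,10] → E [10,11]; all 6 characters appear in both, in order. Since dp[12][11] = 6, nothing longer is possible.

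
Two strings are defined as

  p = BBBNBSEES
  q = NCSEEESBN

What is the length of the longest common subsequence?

5

Let dp[i][j] be the LCS length of the first i characters of p and the first j characters of q. dp[i][j] = dp[i-1][j-1]+1 when the i-th and j-th characters match, else max(dp[i-1][j], dp[i][j-1]).
    ·  N  C  S  E  E  E  S  B  N
 ·  0  0  0  0  0  0  0  0  0  0
 B  0  0  0  0  0  0  0  0  1  1
 B  0  0  0  0  0  0  0  0  1  1
 B  0  0  0  0  0  0  0  0  1  1
 N  0  1  1  1  1  1  1  1  1  2
 B  0  1  1  1  1  1  1  1  2  2
 S  0  1  1  2  2  2  2  2  2  2
 E  0  1  1  2  3  3  3  3  3  3
 E  0  1  1  2  3  4  4  4  4  4
 S  0  1  1  2  3  4  4  5  5  5
dp[9][9] = 5. One LCS (by backtracking along matches): NSEES.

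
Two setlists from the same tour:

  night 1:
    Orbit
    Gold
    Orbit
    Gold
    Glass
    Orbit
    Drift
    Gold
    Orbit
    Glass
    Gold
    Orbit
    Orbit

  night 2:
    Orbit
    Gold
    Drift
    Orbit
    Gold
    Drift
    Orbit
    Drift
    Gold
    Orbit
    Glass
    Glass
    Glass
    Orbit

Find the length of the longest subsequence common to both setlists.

Taking Orbit at night 1[1]=night 2[1], Gold at night 1[2]=night 2[2], Orbit at night 1[3]=night 2[4], Gold at night 1[4]=night 2[5], Orbit at night 1[6]=night 2[7], Drift at night 1[7]=night 2[8], Gold at night 1[8]=night 2[9], Orbit at night 1[9]=night 2[10], Glass at night 1[10]=night 2[13], Orbit at night 1[13]=night 2[14] gives a common subsequence of length 10. dp[13][14] = 10 confirms this is the maximum.

10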